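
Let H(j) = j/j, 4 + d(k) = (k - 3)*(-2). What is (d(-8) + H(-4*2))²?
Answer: 361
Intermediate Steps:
d(k) = 2 - 2*k (d(k) = -4 + (k - 3)*(-2) = -4 + (-3 + k)*(-2) = -4 + (6 - 2*k) = 2 - 2*k)
H(j) = 1
(d(-8) + H(-4*2))² = ((2 - 2*(-8)) + 1)² = ((2 + 16) + 1)² = (18 + 1)² = 19² = 361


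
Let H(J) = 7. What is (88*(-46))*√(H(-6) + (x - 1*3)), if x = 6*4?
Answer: -8096*√7 ≈ -21420.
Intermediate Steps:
x = 24
(88*(-46))*√(H(-6) + (x - 1*3)) = (88*(-46))*√(7 + (24 - 1*3)) = -4048*√(7 + (24 - 3)) = -4048*√(7 + 21) = -8096*√7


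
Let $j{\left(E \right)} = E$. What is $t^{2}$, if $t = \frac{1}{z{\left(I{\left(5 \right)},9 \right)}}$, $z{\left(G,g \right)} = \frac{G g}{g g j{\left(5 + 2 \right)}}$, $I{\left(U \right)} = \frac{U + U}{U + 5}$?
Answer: $3969$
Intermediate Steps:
$I{\left(U \right)} = \frac{2 U}{5 + U}$
$z{\left(G,g \right)} = \frac{G}{7 g}$ ($z{\left(G,g \right)} = \frac{G g}{g g \left(5 + 2\right)} = \frac{G g}{g^{2} \cdot 7} = \frac{G g}{7 g^{2}} = G g \frac{1}{7 g^{2}} = \frac{G}{7 g}$)
$t = 63$ ($t = \frac{1}{\frac{1}{7} \cdot 2 \cdot 5 \frac{1}{5 + 5} \cdot \frac{1}{9}} = \frac{1}{\frac{1}{7} \cdot 2 \cdot 5 \cdot \frac{1}{10} \cdot \frac{1}{9}} = \frac{1}{\frac{1}{7} \cdot 1 \cdot \frac{1}{9}} = \frac{1}{\frac{1}{63}} = 63$)
$t^{2} = 63^{2} = 3969$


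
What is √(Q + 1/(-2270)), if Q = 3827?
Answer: √19720146030/2270 ≈ 61.863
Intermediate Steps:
√(Q + 1/(-2270)) = √(3827 + 1/(-2270)) = √(3827 - 1/2270) = √(8687289/2270) = √19720146030/2270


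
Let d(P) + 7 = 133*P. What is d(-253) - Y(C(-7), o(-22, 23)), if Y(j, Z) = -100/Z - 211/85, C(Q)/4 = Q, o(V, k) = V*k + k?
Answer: -1381653667/41055 ≈ -33654.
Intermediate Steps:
o(V, k) = k + V*k
C(Q) = 4*Q
Y(j, Z) = -211/85 - 100/Z (Y(j, Z) = -100/Z - 211*1/85 = -100/Z - 211/85 = -211/85 - 100/Z)
d(P) = -7 + 133*P
d(-253) - Y(C(-7), o(-22, 23)) = (-7 + 133*(-253)) - (-211/85 - 100*1/(23*(1 - 22))) = (-7 - 33649) - (-211/85 - 100/(23*(-21))) = -33656 - (-211/85 - 100/(-483)) = -33656 - (-211/85 - 100*(-1/483)) = -33656 - (-211/85 + 100/483) = -33656 - 1*(-93413/41055) = -33656 + 93413/41055 = -1381653667/41055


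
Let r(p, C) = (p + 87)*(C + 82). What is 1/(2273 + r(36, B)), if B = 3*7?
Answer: 1/14942 ≈ 6.6925e-5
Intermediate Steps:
B = 21
r(p, C) = (82 + C)*(87 + p) (r(p, C) = (87 + p)*(82 + C) = (82 + C)*(87 + p))
1/(2273 + r(36, B)) = 1/(2273 + (7134 + 82*36 + 87*21 + 21*36)) = 1/(2273 + (7134 + 2952 + 1827 + 756)) = 1/(2273 + 12669) = 1/14942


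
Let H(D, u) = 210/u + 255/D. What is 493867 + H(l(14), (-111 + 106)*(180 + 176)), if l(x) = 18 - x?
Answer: 175839305/356 ≈ 4.9393e+5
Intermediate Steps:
493867 + H(l(14), (-111 + 106)*(180 + 176)) = 493867 + (210/(((-111 + 106)*(180 + 176))) + 255/(18 - 1*14)) = 493867 + (210/((-5*356)) + 255/(18 - 14)) = 493867 + (210/(-1780) + 255/4) = 493867 + (210*(-1/1780) + 255*(¼)) = 493867 + (-21/178 + 255/4) = 493867 + 22653/356 = 175839305/356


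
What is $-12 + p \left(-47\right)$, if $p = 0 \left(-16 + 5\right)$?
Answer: $-12$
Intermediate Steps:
$p = 0$ ($p = 0 \left(-11\right) = 0$)
$-12 + p \left(-47\right) = -12 + 0 \left(-47\right) = -12 + 0 = -12$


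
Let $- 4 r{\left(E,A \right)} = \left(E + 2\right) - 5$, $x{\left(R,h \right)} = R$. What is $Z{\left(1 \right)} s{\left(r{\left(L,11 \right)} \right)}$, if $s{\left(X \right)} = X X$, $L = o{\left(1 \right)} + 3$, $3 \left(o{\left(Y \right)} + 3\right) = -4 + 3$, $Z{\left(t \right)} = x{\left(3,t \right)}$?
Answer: $\frac{25}{12} \approx 2.0833$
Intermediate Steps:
$Z{\left(t \right)} = 3$
$o{\left(Y \right)} = - \frac{10}{3}$ ($o{\left(Y \right)} = -3 + \frac{-4 + 3}{3} = -3 + \frac{1}{3} \left(-1\right) = -3 - \frac{1}{3} = - \frac{10}{3}$)
$L = - \frac{1}{3}$ ($L = - \frac{10}{3} + 3 = - \frac{1}{3} \approx -0.33333$)
$r{\left(E,A \right)} = \frac{3}{4} - \frac{E}{4}$ ($r{\left(E,A \right)} = - \frac{\left(E + 2\right) - 5}{4} = - \frac{\left(2 + E\right) - 5}{4} = - \frac{-3 + E}{4} = \frac{3}{4} - \frac{E}{4}$)
$s{\left(X \right)} = X^{2}$
$Z{\left(1 \right)} s{\left(r{\left(L,11 \right)} \right)} = 3 \left(\frac{3}{4} - - \frac{1}{12}\right)^{2} = 3 \left(\frac{3}{4} + \frac{1}{12}\right)^{2} = 3 \left(\frac{5}{6}\right)^{2} = 3 \cdot \frac{25}{36} = \frac{25}{12}$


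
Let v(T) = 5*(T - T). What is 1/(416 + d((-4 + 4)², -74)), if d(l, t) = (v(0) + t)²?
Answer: 1/5892 ≈ 0.00016972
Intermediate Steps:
v(T) = 0 (v(T) = 5*0 = 0)
d(l, t) = t² (d(l, t) = (0 + t)² = t²)
1/(416 + d((-4 + 4)², -74)) = 1/(416 + (-74)²) = 1/(416 + 5476) = 1/5892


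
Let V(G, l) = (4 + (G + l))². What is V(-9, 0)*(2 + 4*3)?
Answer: 350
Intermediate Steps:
V(G, l) = (4 + G + l)²
V(-9, 0)*(2 + 4*3) = (4 - 9 + 0)²*(2 + 4*3) = (-5)²*(2 + 12) = 25*14 = 350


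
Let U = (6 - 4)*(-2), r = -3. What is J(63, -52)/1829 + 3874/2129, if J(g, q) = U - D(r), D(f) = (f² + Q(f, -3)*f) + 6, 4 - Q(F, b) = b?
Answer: 7089804/3893941 ≈ 1.8207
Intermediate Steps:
Q(F, b) = 4 - b
U = -4 (U = 2*(-2) = -4)
D(f) = 6 + f² + 7*f (D(f) = (f² + (4 - 1*(-3))*f) + 6 = (f² + (4 + 3)*f) + 6 = (f² + 7*f) + 6 = 6 + f² + 7*f)
J(g, q) = 2 (J(g, q) = -4 - (6 + (-3)² + 7*(-3)) = -4 - (6 + 9 - 21) = -4 - 1*(-6) = -4 + 6 = 2)
J(63, -52)/1829 + 3874/2129 = 2/1829 + 3874/2129 = 7089804/3893941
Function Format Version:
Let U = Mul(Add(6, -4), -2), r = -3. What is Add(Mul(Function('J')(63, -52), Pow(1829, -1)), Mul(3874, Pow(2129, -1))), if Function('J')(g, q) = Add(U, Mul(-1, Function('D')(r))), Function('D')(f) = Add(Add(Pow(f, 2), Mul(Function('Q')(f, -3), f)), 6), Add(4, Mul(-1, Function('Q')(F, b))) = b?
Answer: Rational(7089804, 3893941) ≈ 1.8207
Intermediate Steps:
Function('Q')(F, b) = Add(4, Mul(-1, b))
U = -4 (U = Mul(2, -2) = -4)
Function('D')(f) = Add(6, Pow(f, 2), Mul(7, f)) (Function('D')(f) = Add(Add(Pow(f, 2), Mul(Add(4, Mul(-1, -3)), f)), 6) = Add(Add(Pow(f, 2), Mul(Add(4, 3), f)), 6) = Add(Add(Pow(f, 2), Mul(7, f)), 6) = Add(6, Pow(f, 2), Mul(7, f)))
Function('J')(g, q) = 2 (Function('J')(g, q) = Add(-4, Mul(-1, Add(6, Pow(-3, 2), Mul(7, -3)))) = Add(-4, Mul(-1, Add(6, 9, -21))) = Add(-4, Mul(-1, -6)) = Add(-4, 6) = 2)
Add(Mul(Function('J')(63, -52), Pow(1829, -1)), Mul(3874, Pow(2129, -1))) = Add(Mul(2, Pow(1829, -1)), Mul(3874, Pow(2129, -1))) = Add(Mul(2, Rational(1, 1829)), Mul(3874, Rational(1, 2129))) = Add(Rational(2, 1829), Rational(3874, 2129)) = Rational(7089804, 3893941)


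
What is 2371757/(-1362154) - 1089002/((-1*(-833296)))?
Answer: -864941012845/283769369896 ≈ -3.0480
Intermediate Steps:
2371757/(-1362154) - 1089002/((-1*(-833296))) = 2371757*(-1/1362154) - 1089002/833296 = -2371757/1362154 - 1089002*1/833296 = -2371757/1362154 - 544501/416648 = -864941012845/283769369896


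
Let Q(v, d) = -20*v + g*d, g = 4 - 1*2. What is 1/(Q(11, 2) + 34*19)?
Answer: 1/430 ≈ 0.0023256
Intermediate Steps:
g = 2 (g = 4 - 2 = 2)
Q(v, d) = -20*v + 2*d
1/(Q(11, 2) + 34*19) = 1/((-20*11 + 2*2) + 34*19) = 1/((-220 + 4) + 646) = 1/(-216 + 646) = 1/430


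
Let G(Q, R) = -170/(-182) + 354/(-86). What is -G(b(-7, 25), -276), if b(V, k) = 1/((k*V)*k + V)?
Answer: 12452/3913 ≈ 3.1822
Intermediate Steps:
b(V, k) = 1/(V + V*k²) (b(V, k) = 1/((V*k)*k + V) = 1/(V*k² + V) = 1/(V + V*k²))
G(Q, R) = -12452/3913 (G(Q, R) = -170*(-1/182) + 354*(-1/86) = 85/91 - 177/43 = -12452/3913)
-G(b(-7, 25), -276) = -1*(-12452/3913) = 12452/3913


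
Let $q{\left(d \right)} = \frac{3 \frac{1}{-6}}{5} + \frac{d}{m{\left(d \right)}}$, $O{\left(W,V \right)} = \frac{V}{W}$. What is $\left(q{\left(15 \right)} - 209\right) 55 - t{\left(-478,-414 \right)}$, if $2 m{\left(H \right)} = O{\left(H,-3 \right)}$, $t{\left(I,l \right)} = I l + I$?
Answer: $- \frac{434329}{2} \approx -2.1716 \cdot 10^{5}$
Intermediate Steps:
$t{\left(I,l \right)} = I + I l$
$m{\left(H \right)} = - \frac{3}{2 H}$ ($m{\left(H \right)} = \frac{\left(-3\right) \frac{1}{H}}{2} = - \frac{3}{2 H}$)
$q{\left(d \right)} = - \frac{1}{10} - \frac{2 d^{2}}{3}$ ($q{\left(d \right)} = \frac{3 \frac{1}{-6}}{5} + \frac{d}{\left(- \frac{3}{2}\right) \frac{1}{d}} = 3 \left(- \frac{1}{6}\right) \frac{1}{5} + d \left(- \frac{2 d}{3}\right) = \left(- \frac{1}{2}\right) \frac{1}{5} - \frac{2 d^{2}}{3} = - \frac{1}{10} - \frac{2 d^{2}}{3}$)
$\left(q{\left(15 \right)} - 209\right) 55 - t{\left(-478,-414 \right)} = \left(\left(- \frac{1}{10} - \frac{2 \cdot 15^{2}}{3}\right) - 209\right) 55 - - 478 \left(1 - 414\right) = \left(\left(- \frac{1}{10} - 150\right) - 209\right) 55 - \left(-478\right) \left(-413\right) = \left(\left(- \frac{1}{10} - 150\right) - 209\right) 55 - 197414 = \left(- \frac{1501}{10} - 209\right) 55 - 197414 = \left(- \frac{3591}{10}\right) 55 - 197414 = - \frac{39501}{2} - 197414 = - \frac{434329}{2}$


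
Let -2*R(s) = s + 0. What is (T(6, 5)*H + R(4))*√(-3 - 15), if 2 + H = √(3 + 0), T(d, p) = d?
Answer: I*√2*(-42 + 18*√3) ≈ -15.306*I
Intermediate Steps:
R(s) = -s/2 (R(s) = -(s + 0)/2 = -s/2)
H = -2 + √3 (H = -2 + √(3 + 0) = -2 + √3 ≈ -0.26795)
(T(6, 5)*H + R(4))*√(-3 - 15) = (6*(-2 + √3) - ½*4)*√(-3 - 15) = ((-12 + 6*√3) - 2)*√(-18) = (-14 + 6*√3)*(3*I*√2) = 3*I*√2*(-14 + 6*√3)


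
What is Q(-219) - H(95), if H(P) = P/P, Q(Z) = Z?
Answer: -220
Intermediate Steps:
H(P) = 1
Q(-219) - H(95) = -219 - 1*1 = -219 - 1 = -220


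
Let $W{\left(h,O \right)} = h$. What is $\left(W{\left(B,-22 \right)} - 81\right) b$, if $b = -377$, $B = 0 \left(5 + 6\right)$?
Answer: $30537$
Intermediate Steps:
$B = 0$ ($B = 0 \cdot 11 = 0$)
$\left(W{\left(B,-22 \right)} - 81\right) b = \left(0 - 81\right) \left(-377\right) = \left(-81\right) \left(-377\right) = 30537$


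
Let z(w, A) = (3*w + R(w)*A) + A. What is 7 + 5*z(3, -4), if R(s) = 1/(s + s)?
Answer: 86/3 ≈ 28.667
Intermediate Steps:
R(s) = 1/(2*s)
z(w, A) = A + 3*w + A/(2*w) (z(w, A) = (3*w + (1/(2*w))*A) + A = (3*w + A/(2*w)) + A = A + 3*w + A/(2*w))
7 + 5*z(3, -4) = 7 + 5*(-4 + 3*3 + (1/2)*(-4)/3) = 7 + 5*(-4 + 9 + (1/2)*(-4)*(1/3)) = 7 + 5*(-4 + 9 - 2/3) = 7 + 5*(13/3) = 7 + 65/3 = 86/3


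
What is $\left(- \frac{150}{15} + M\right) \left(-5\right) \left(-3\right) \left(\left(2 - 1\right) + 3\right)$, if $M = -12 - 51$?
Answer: $-4380$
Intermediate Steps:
$M = -63$ ($M = -12 - 51 = -63$)
$\left(- \frac{150}{15} + M\right) \left(-5\right) \left(-3\right) \left(\left(2 - 1\right) + 3\right) = \left(- \frac{150}{15} - 63\right) \left(-5\right) \left(-3\right) \left(\left(2 - 1\right) + 3\right) = \left(\left(-150\right) \frac{1}{15} - 63\right) 15 \left(1 + 3\right) = \left(-10 - 63\right) 15 \cdot 4 = \left(-73\right) 60 = -4380$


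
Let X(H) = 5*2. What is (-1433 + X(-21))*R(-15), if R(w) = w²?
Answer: -320175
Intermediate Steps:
X(H) = 10
(-1433 + X(-21))*R(-15) = (-1433 + 10)*(-15)² = -1423*225 = -320175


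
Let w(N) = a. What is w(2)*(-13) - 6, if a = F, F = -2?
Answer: 20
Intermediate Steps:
a = -2
w(N) = -2
w(2)*(-13) - 6 = -2*(-13) - 6 = 26 - 6 = 20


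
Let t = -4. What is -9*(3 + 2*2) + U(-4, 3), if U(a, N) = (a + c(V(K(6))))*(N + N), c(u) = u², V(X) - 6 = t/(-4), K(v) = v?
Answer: 207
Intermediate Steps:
V(X) = 7 (V(X) = 6 - 4/(-4) = 6 - 4*(-¼) = 6 + 1 = 7)
U(a, N) = 2*N*(49 + a) (U(a, N) = (a + 7²)*(N + N) = (a + 49)*(2*N) = (49 + a)*(2*N) = 2*N*(49 + a))
-9*(3 + 2*2) + U(-4, 3) = -9*(3 + 2*2) + 2*3*(49 - 4) = -9*(3 + 4) + 2*3*45 = -9*7 + 270 = -63 + 270 = 207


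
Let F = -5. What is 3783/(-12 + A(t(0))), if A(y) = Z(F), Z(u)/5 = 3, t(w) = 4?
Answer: 1261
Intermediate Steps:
Z(u) = 15 (Z(u) = 5*3 = 15)
A(y) = 15
3783/(-12 + A(t(0))) = 3783/(-12 + 15) = 3783/3 = 3783*(⅓) = 1261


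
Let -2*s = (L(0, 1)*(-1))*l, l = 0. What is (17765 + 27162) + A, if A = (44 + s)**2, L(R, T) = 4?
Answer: 46863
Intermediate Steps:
s = 0 (s = -4*(-1)*0/2 = -(-2)*0 = -1/2*0 = 0)
A = 1936 (A = (44 + 0)**2 = 44**2 = 1936)
(17765 + 27162) + A = (17765 + 27162) + 1936 = 44927 + 1936 = 46863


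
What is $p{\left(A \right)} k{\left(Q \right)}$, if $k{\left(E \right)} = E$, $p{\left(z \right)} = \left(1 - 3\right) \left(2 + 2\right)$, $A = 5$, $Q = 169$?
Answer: $-1352$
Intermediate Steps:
$p{\left(z \right)} = -8$ ($p{\left(z \right)} = \left(-2\right) 4 = -8$)
$p{\left(A \right)} k{\left(Q \right)} = \left(-8\right) 169 = -1352$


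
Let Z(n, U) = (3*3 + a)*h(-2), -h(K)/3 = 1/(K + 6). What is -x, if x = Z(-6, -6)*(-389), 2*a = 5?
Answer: -26841/8 ≈ -3355.1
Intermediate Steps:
a = 5/2 (a = (1/2)*5 = 5/2 ≈ 2.5000)
h(K) = -3/(6 + K) (h(K) = -3/(K + 6) = -3/(6 + K))
Z(n, U) = -69/8 (Z(n, U) = (3*3 + 5/2)*(-3/(6 - 2)) = (9 + 5/2)*(-3/4) = 23*(-3*1/4)/2 = (23/2)*(-3/4) = -69/8)
x = 26841/8 (x = -69/8*(-389) = 26841/8 ≈ 3355.1)
-x = -1*26841/8 = -26841/8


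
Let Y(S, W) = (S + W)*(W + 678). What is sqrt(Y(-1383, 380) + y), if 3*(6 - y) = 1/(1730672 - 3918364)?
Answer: I*sqrt(11427178742410877823)/3281538 ≈ 1030.1*I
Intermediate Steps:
Y(S, W) = (678 + W)*(S + W) (Y(S, W) = (S + W)*(678 + W) = (678 + W)*(S + W))
y = 39378457/6563076 (y = 6 - 1/(3*(1730672 - 3918364)) = 6 - 1/3/(-2187692) = 6 - 1/3*(-1/2187692) = 6 + 1/6563076 = 39378457/6563076 ≈ 6.0000)
sqrt(Y(-1383, 380) + y) = sqrt((380**2 + 678*(-1383) + 678*380 - 1383*380) + 39378457/6563076) = sqrt((144400 - 937674 + 257640 - 525540) + 39378457/6563076) = sqrt(-1061174 + 39378457/6563076) = sqrt(-6964526232767/6563076) = I*sqrt(11427178742410877823)/3281538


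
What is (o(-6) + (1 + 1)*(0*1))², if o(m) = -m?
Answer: 36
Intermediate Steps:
(o(-6) + (1 + 1)*(0*1))² = (-1*(-6) + (1 + 1)*(0*1))² = (6 + 2*0)² = (6 + 0)² = 6² = 36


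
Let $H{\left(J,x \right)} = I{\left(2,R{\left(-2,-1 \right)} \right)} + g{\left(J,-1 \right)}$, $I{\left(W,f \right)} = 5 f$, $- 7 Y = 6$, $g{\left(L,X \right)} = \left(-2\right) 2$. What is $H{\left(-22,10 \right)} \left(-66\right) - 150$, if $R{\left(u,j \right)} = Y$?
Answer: $\frac{2778}{7} \approx 396.86$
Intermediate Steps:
$g{\left(L,X \right)} = -4$
$Y = - \frac{6}{7}$ ($Y = \left(- \frac{1}{7}\right) 6 = - \frac{6}{7} \approx -0.85714$)
$R{\left(u,j \right)} = - \frac{6}{7}$
$H{\left(J,x \right)} = - \frac{58}{7}$ ($H{\left(J,x \right)} = 5 \left(- \frac{6}{7}\right) - 4 = - \frac{30}{7} - 4 = - \frac{58}{7}$)
$H{\left(-22,10 \right)} \left(-66\right) - 150 = \left(- \frac{58}{7}\right) \left(-66\right) - 150 = \frac{3828}{7} - 150 = \frac{2778}{7}$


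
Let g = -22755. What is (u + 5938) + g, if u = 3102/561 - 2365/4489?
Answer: -1282973960/76313 ≈ -16812.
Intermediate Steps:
u = 381761/76313 (u = 3102*(1/561) - 2365*1/4489 = 94/17 - 2365/4489 = 381761/76313 ≈ 5.0026)
(u + 5938) + g = (381761/76313 + 5938) - 22755 = 453528355/76313 - 22755 = -1282973960/76313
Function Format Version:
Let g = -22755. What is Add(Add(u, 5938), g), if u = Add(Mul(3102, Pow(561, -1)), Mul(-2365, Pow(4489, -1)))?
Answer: Rational(-1282973960, 76313) ≈ -16812.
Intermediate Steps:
u = Rational(381761, 76313) (u = Add(Mul(3102, Rational(1, 561)), Mul(-2365, Rational(1, 4489))) = Add(Rational(94, 17), Rational(-2365, 4489)) = Rational(381761, 76313) ≈ 5.0026)
Add(Add(u, 5938), g) = Add(Add(Rational(381761, 76313), 5938), -22755) = Add(Rational(453528355, 76313), -22755) = Rational(-1282973960, 76313)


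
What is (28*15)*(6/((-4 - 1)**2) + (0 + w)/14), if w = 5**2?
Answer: 4254/5 ≈ 850.80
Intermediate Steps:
w = 25
(28*15)*(6/((-4 - 1)**2) + (0 + w)/14) = (28*15)*(6/((-4 - 1)**2) + (0 + 25)/14) = 420*(6/((-5)**2) + 25*(1/14)) = 420*(6/25 + 25/14) = 420*(709/350) = 4254/5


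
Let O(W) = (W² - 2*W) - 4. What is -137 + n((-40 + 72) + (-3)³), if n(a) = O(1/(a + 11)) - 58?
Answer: -50975/256 ≈ -199.12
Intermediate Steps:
O(W) = -4 + W² - 2*W
n(a) = -62 + (11 + a)⁻² - 2/(11 + a) (n(a) = (-4 + (1/(a + 11))² - 2/(a + 11)) - 58 = (-4 + (1/(11 + a))² - 2/(11 + a)) - 58 = (-4 + (11 + a)⁻² - 2/(11 + a)) - 58 = -62 + (11 + a)⁻² - 2/(11 + a))
-137 + n((-40 + 72) + (-3)³) = -137 + (-7523 - 1366*((-40 + 72) + (-3)³) - 62*((-40 + 72) + (-3)³)²)/(121 + ((-40 + 72) + (-3)³)² + 22*((-40 + 72) + (-3)³)) = -137 + (-7523 - 1366*(32 - 27) - 62*(32 - 27)²)/(121 + (32 - 27)² + 22*(32 - 27)) = -137 + (-7523 - 1366*5 - 62*5²)/(121 + 5² + 22*5) = -137 + (-7523 - 6830 - 62*25)/(121 + 25 + 110) = -137 + (-7523 - 6830 - 1550)/256 = -137 + (1/256)*(-15903) = -137 - 15903/256 = -50975/256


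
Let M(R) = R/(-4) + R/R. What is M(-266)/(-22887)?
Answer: -15/5086 ≈ -0.0029493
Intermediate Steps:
M(R) = 1 - R/4 (M(R) = R*(-1/4) + 1 = -R/4 + 1 = 1 - R/4)
M(-266)/(-22887) = (1 - 1/4*(-266))/(-22887) = (1 + 133/2)*(-1/22887) = (135/2)*(-1/22887) = -15/5086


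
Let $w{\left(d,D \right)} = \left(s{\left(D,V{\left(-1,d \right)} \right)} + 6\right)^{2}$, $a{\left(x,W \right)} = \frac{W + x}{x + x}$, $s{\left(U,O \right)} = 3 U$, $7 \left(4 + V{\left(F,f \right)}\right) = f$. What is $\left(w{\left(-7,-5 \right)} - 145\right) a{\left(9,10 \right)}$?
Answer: $- \frac{608}{9} \approx -67.556$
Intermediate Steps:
$V{\left(F,f \right)} = -4 + \frac{f}{7}$
$a{\left(x,W \right)} = \frac{W + x}{2 x}$
$w{\left(d,D \right)} = \left(6 + 3 D\right)^{2}$ ($w{\left(d,D \right)} = \left(3 D + 6\right)^{2} = \left(6 + 3 D\right)^{2}$)
$\left(w{\left(-7,-5 \right)} - 145\right) a{\left(9,10 \right)} = \left(9 \left(2 - 5\right)^{2} - 145\right) \frac{10 + 9}{2 \cdot 9} = \left(9 \left(-3\right)^{2} - 145\right) \frac{1}{2} \cdot \frac{1}{9} \cdot 19 = \left(9 \cdot 9 - 145\right) \frac{19}{18} = \left(81 - 145\right) \frac{19}{18} = \left(-64\right) \frac{19}{18} = - \frac{608}{9}$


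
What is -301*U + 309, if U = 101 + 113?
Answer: -64105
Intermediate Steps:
U = 214
-301*U + 309 = -301*214 + 309 = -64414 + 309 = -64105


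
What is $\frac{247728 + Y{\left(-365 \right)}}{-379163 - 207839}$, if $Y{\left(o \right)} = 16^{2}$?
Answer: $- \frac{123992}{293501} \approx -0.42246$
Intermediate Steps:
$Y{\left(o \right)} = 256$
$\frac{247728 + Y{\left(-365 \right)}}{-379163 - 207839} = \frac{247728 + 256}{-379163 - 207839} = \frac{247984}{-587002} = 247984 \left(- \frac{1}{587002}\right) = - \frac{123992}{293501}$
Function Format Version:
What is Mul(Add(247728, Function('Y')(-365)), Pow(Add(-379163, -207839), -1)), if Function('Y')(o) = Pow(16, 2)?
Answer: Rational(-123992, 293501) ≈ -0.42246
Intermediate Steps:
Function('Y')(o) = 256
Mul(Add(247728, Function('Y')(-365)), Pow(Add(-379163, -207839), -1)) = Mul(Add(247728, 256), Pow(Add(-379163, -207839), -1)) = Mul(247984, Pow(-587002, -1)) = Mul(247984, Rational(-1, 587002)) = Rational(-123992, 293501)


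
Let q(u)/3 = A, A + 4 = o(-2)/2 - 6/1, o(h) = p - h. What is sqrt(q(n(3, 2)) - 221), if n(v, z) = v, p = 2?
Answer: 7*I*sqrt(5) ≈ 15.652*I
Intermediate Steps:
o(h) = 2 - h
A = -8 (A = -4 + ((2 - 1*(-2))/2 - 6/1) = -4 + ((2 + 2)*(1/2) - 6*1) = -4 + (4*(1/2) - 6) = -4 + (2 - 6) = -4 - 4 = -8)
q(u) = -24 (q(u) = 3*(-8) = -24)
sqrt(q(n(3, 2)) - 221) = sqrt(-24 - 221) = sqrt(-245) = 7*I*sqrt(5)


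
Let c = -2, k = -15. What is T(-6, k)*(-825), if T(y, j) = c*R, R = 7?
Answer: 11550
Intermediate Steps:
T(y, j) = -14 (T(y, j) = -2*7 = -14)
T(-6, k)*(-825) = -14*(-825) = 11550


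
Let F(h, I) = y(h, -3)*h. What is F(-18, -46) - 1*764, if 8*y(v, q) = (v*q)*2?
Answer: -1007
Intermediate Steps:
y(v, q) = q*v/4 (y(v, q) = ((v*q)*2)/8 = ((q*v)*2)/8 = (2*q*v)/8 = q*v/4)
F(h, I) = -3*h²/4 (F(h, I) = ((¼)*(-3)*h)*h = (-3*h/4)*h = -3*h²/4)
F(-18, -46) - 1*764 = -¾*(-18)² - 1*764 = -¾*324 - 764 = -243 - 764 = -1007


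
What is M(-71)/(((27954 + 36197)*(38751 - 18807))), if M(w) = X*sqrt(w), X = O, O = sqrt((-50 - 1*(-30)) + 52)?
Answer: I*sqrt(142)/319856886 ≈ 3.7255e-8*I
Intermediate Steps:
O = 4*sqrt(2) (O = sqrt((-50 + 30) + 52) = sqrt(-20 + 52) = sqrt(32) = 4*sqrt(2) ≈ 5.6569)
X = 4*sqrt(2) ≈ 5.6569
M(w) = 4*sqrt(2)*sqrt(w) (M(w) = (4*sqrt(2))*sqrt(w) = 4*sqrt(2)*sqrt(w))
M(-71)/(((27954 + 36197)*(38751 - 18807))) = (4*sqrt(2)*sqrt(-71))/(((27954 + 36197)*(38751 - 18807))) = (4*sqrt(2)*(I*sqrt(71)))/((64151*19944)) = (4*I*sqrt(142))/1279427544 = (4*I*sqrt(142))*(1/1279427544) = I*sqrt(142)/319856886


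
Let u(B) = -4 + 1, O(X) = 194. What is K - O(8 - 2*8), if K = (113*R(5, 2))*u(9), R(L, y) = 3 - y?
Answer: -533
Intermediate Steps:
u(B) = -3
K = -339 (K = (113*(3 - 1*2))*(-3) = (113*(3 - 2))*(-3) = (113*1)*(-3) = 113*(-3) = -339)
K - O(8 - 2*8) = -339 - 1*194 = -339 - 194 = -533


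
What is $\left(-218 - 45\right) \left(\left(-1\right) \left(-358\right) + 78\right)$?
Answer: $-114668$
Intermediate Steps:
$\left(-218 - 45\right) \left(\left(-1\right) \left(-358\right) + 78\right) = - 263 \left(358 + 78\right) = \left(-263\right) 436 = -114668$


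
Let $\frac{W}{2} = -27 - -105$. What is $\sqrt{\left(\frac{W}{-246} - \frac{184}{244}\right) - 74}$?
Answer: $\frac{i \sqrt{471553546}}{2501} \approx 8.6826 i$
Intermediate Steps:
$W = 156$ ($W = 2 \left(-27 - -105\right) = 2 \left(-27 + 105\right) = 2 \cdot 78 = 156$)
$\sqrt{\left(\frac{W}{-246} - \frac{184}{244}\right) - 74} = \sqrt{\left(\frac{156}{-246} - \frac{184}{244}\right) - 74} = \sqrt{\left(156 \left(- \frac{1}{246}\right) - \frac{46}{61}\right) - 74} = \sqrt{\left(- \frac{26}{41} - \frac{46}{61}\right) - 74} = \sqrt{- \frac{3472}{2501} - 74} = \sqrt{- \frac{188546}{2501}} = \frac{i \sqrt{471553546}}{2501}$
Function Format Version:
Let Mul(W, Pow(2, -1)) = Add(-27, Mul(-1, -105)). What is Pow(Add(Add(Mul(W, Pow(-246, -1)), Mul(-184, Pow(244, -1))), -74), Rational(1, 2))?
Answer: Mul(Rational(1, 2501), I, Pow(471553546, Rational(1, 2))) ≈ Mul(8.6826, I)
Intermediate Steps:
W = 156 (W = Mul(2, Add(-27, Mul(-1, -105))) = Mul(2, Add(-27, 105)) = Mul(2, 78) = 156)
Pow(Add(Add(Mul(W, Pow(-246, -1)), Mul(-184, Pow(244, -1))), -74), Rational(1, 2)) = Pow(Add(Add(Mul(156, Pow(-246, -1)), Mul(-184, Pow(244, -1))), -74), Rational(1, 2)) = Pow(Add(Add(Mul(156, Rational(-1, 246)), Mul(-184, Rational(1, 244))), -74), Rational(1, 2)) = Pow(Add(Add(Rational(-26, 41), Rational(-46, 61)), -74), Rational(1, 2)) = Pow(Add(Rational(-3472, 2501), -74), Rational(1, 2)) = Pow(Rational(-188546, 2501), Rational(1, 2)) = Mul(Rational(1, 2501), I, Pow(471553546, Rational(1, 2)))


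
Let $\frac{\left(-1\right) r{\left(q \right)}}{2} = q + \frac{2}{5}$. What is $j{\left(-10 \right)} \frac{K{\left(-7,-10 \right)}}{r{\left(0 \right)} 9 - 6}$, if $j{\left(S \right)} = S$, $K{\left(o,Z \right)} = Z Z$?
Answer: $\frac{2500}{33} \approx 75.758$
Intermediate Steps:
$K{\left(o,Z \right)} = Z^{2}$
$r{\left(q \right)} = - \frac{4}{5} - 2 q$ ($r{\left(q \right)} = - 2 \left(q + \frac{2}{5}\right) = - 2 \left(\frac{2}{5} + q\right) = - \frac{4}{5} - 2 q$)
$j{\left(-10 \right)} \frac{K{\left(-7,-10 \right)}}{r{\left(0 \right)} 9 - 6} = - 10 \frac{\left(-10\right)^{2}}{\left(- \frac{4}{5} - 0\right) 9 - 6} = - 10 \frac{100}{\left(- \frac{4}{5} + 0\right) 9 - 6} = - 10 \frac{100}{\left(- \frac{4}{5}\right) 9 - 6} = - 10 \frac{100}{- \frac{36}{5} - 6} = - 10 \frac{100}{- \frac{66}{5}} = - 10 \cdot 100 \left(- \frac{5}{66}\right) = \left(-10\right) \left(- \frac{250}{33}\right) = \frac{2500}{33}$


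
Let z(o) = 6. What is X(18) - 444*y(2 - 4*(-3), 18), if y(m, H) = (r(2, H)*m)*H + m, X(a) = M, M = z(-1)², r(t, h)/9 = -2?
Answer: 2007804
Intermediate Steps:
r(t, h) = -18 (r(t, h) = 9*(-2) = -18)
M = 36 (M = 6² = 36)
X(a) = 36
y(m, H) = m - 18*H*m (y(m, H) = (-18*m)*H + m = -18*H*m + m = m - 18*H*m)
X(18) - 444*y(2 - 4*(-3), 18) = 36 - 444*(2 - 4*(-3))*(1 - 18*18) = 36 - 444*(2 + 12)*(1 - 324) = 36 - 6216*(-323) = 36 - 444*(-4522) = 36 + 2007768 = 2007804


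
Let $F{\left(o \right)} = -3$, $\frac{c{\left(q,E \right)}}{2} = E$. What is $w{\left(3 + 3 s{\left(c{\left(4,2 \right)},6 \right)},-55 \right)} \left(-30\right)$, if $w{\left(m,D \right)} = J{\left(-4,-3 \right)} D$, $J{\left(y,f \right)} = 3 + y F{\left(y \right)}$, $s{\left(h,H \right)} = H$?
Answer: $24750$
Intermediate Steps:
$c{\left(q,E \right)} = 2 E$
$J{\left(y,f \right)} = 3 - 3 y$ ($J{\left(y,f \right)} = 3 + y \left(-3\right) = 3 - 3 y$)
$w{\left(m,D \right)} = 15 D$ ($w{\left(m,D \right)} = \left(3 - -12\right) D = \left(3 + 12\right) D = 15 D$)
$w{\left(3 + 3 s{\left(c{\left(4,2 \right)},6 \right)},-55 \right)} \left(-30\right) = 15 \left(-55\right) \left(-30\right) = \left(-825\right) \left(-30\right) = 24750$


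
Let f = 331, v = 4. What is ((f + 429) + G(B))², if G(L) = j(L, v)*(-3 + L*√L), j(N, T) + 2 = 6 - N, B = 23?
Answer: 5059776 - 714058*√23 ≈ 1.6353e+6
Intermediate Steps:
j(N, T) = 4 - N (j(N, T) = -2 + (6 - N) = 4 - N)
G(L) = (-3 + L^(3/2))*(4 - L) (G(L) = (4 - L)*(-3 + L*√L) = (4 - L)*(-3 + L^(3/2)) = (-3 + L^(3/2))*(4 - L))
((f + 429) + G(B))² = ((331 + 429) - (-4 + 23)*(-3 + 23^(3/2)))² = (760 - 1*19*(-3 + 23*√23))² = (760 + (57 - 437*√23))² = (817 - 437*√23)²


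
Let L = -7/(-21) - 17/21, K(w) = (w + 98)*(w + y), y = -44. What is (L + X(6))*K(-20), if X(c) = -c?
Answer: 226304/7 ≈ 32329.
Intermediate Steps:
K(w) = (-44 + w)*(98 + w) (K(w) = (w + 98)*(w - 44) = (98 + w)*(-44 + w) = (-44 + w)*(98 + w))
L = -10/21 (L = -7*(-1/21) - 17*1/21 = 1/3 - 17/21 = -10/21 ≈ -0.47619)
(L + X(6))*K(-20) = (-10/21 - 1*6)*(-4312 + (-20)**2 + 54*(-20)) = (-10/21 - 6)*(-4312 + 400 - 1080) = -136/21*(-4992) = 226304/7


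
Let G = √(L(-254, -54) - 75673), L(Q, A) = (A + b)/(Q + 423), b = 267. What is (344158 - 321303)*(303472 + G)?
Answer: 6935852560 + 45710*I*√3197131/13 ≈ 6.9359e+9 + 6.2871e+6*I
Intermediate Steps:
L(Q, A) = (267 + A)/(423 + Q) (L(Q, A) = (A + 267)/(Q + 423) = (267 + A)/(423 + Q))
G = 2*I*√3197131/13 (G = √((267 - 54)/(423 - 254) - 75673) = √(213/169 - 75673) = √(-12788524/169) = 2*I*√3197131/13 ≈ 275.08*I)
(344158 - 321303)*(303472 + G) = (344158 - 321303)*(303472 + 2*I*√3197131/13) = 22855*(303472 + 2*I*√3197131/13) = 6935852560 + 45710*I*√3197131/13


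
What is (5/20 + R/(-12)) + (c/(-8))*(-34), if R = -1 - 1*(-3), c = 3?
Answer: 77/6 ≈ 12.833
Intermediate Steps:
R = 2 (R = -1 + 3 = 2)
(5/20 + R/(-12)) + (c/(-8))*(-34) = (5/20 + 2/(-12)) + (3/(-8))*(-34) = (5*(1/20) + 2*(-1/12)) + (3*(-1/8))*(-34) = (1/4 - 1/6) - 3/8*(-34) = 1/12 + 51/4 = 77/6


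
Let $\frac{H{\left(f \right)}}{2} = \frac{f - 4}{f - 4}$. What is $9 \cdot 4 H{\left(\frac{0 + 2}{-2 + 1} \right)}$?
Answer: $72$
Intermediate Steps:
$H{\left(f \right)} = 2$ ($H{\left(f \right)} = 2 \frac{f - 4}{f - 4} = 2 \frac{-4 + f}{-4 + f} = 2 \cdot 1 = 2$)
$9 \cdot 4 H{\left(\frac{0 + 2}{-2 + 1} \right)} = 9 \cdot 4 \cdot 2 = 36 \cdot 2 = 72$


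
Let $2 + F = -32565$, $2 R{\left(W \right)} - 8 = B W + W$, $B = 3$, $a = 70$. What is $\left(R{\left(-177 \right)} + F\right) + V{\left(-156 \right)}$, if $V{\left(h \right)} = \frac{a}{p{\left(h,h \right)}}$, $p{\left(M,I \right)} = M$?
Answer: $- \frac{2567561}{78} \approx -32917.0$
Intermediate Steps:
$V{\left(h \right)} = \frac{70}{h}$
$R{\left(W \right)} = 4 + 2 W$ ($R{\left(W \right)} = 4 + \frac{3 W + W}{2} = 4 + \frac{4 W}{2} = 4 + 2 W$)
$F = -32567$ ($F = -2 - 32565 = -32567$)
$\left(R{\left(-177 \right)} + F\right) + V{\left(-156 \right)} = \left(\left(4 + 2 \left(-177\right)\right) - 32567\right) + \frac{70}{-156} = \left(\left(4 - 354\right) - 32567\right) + 70 \left(- \frac{1}{156}\right) = \left(-350 - 32567\right) - \frac{35}{78} = -32917 - \frac{35}{78} = - \frac{2567561}{78}$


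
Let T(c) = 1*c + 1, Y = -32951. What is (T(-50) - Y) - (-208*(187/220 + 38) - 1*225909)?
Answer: 1334459/5 ≈ 2.6689e+5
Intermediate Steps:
T(c) = 1 + c (T(c) = c + 1 = 1 + c)
(T(-50) - Y) - (-208*(187/220 + 38) - 1*225909) = ((1 - 50) - 1*(-32951)) - (-208*(187/220 + 38) - 1*225909) = (-49 + 32951) - (-208*(187*(1/220) + 38) - 225909) = 32902 - (-208*(17/20 + 38) - 225909) = 32902 - (-208*777/20 - 225909) = 32902 - (-40404/5 - 225909) = 32902 - 1*(-1169949/5) = 32902 + 1169949/5 = 1334459/5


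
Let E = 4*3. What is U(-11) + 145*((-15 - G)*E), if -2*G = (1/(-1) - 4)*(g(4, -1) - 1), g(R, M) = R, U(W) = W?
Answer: -39161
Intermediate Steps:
E = 12
G = 15/2 (G = -(1/(-1) - 4)*(4 - 1)/2 = -(-1 - 4)*3/2 = -(-5)*3/2 = -1/2*(-15) = 15/2 ≈ 7.5000)
U(-11) + 145*((-15 - G)*E) = -11 + 145*((-15 - 1*15/2)*12) = -11 + 145*((-15 - 15/2)*12) = -11 + 145*(-45/2*12) = -11 + 145*(-270) = -11 - 39150 = -39161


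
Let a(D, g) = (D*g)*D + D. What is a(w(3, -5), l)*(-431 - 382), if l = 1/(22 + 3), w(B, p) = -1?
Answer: 19512/25 ≈ 780.48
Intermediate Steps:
l = 1/25 ≈ 0.040000
a(D, g) = D + g*D² (a(D, g) = g*D² + D = D + g*D²)
a(w(3, -5), l)*(-431 - 382) = (-(1 - 1*1/25))*(-431 - 382) = -(1 - 1/25)*(-813) = -1*24/25*(-813) = -24/25*(-813) = 19512/25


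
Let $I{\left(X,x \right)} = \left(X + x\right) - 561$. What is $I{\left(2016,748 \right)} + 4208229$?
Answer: $4210432$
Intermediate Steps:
$I{\left(X,x \right)} = -561 + X + x$
$I{\left(2016,748 \right)} + 4208229 = \left(-561 + 2016 + 748\right) + 4208229 = 2203 + 4208229 = 4210432$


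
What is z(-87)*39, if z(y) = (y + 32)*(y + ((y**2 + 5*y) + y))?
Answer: -14929200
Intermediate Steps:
z(y) = (32 + y)*(y**2 + 7*y) (z(y) = (32 + y)*(y + (y**2 + 6*y)) = (32 + y)*(y**2 + 7*y))
z(-87)*39 = -87*(224 + (-87)**2 + 39*(-87))*39 = -87*(224 + 7569 - 3393)*39 = -87*4400*39 = -382800*39 = -14929200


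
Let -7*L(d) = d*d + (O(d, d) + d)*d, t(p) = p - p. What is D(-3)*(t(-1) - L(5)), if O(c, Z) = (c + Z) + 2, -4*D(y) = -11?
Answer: 605/14 ≈ 43.214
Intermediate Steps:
t(p) = 0
D(y) = 11/4 (D(y) = -¼*(-11) = 11/4)
O(c, Z) = 2 + Z + c (O(c, Z) = (Z + c) + 2 = 2 + Z + c)
L(d) = -d²/7 - d*(2 + 3*d)/7 (L(d) = -(d*d + ((2 + d + d) + d)*d)/7 = -(d² + ((2 + 2*d) + d)*d)/7 = -(d² + (2 + 3*d)*d)/7 = -(d² + d*(2 + 3*d))/7 = -d²/7 - d*(2 + 3*d)/7)
D(-3)*(t(-1) - L(5)) = 11*(0 - (-2)*5*(1 + 2*5)/7)/4 = 11*(0 - (-2)*5*(1 + 10)/7)/4 = 11*(0 - (-2)*5*11/7)/4 = 11*(0 - 1*(-110/7))/4 = 11*(0 + 110/7)/4 = (11/4)*(110/7) = 605/14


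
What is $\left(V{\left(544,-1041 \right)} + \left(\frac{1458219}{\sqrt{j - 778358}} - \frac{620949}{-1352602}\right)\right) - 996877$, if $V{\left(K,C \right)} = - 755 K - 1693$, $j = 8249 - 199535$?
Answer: $- \frac{1906207851631}{1352602} - \frac{1458219 i \sqrt{242411}}{484822} \approx -1.4093 \cdot 10^{6} - 1480.9 i$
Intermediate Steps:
$j = -191286$ ($j = 8249 - 199535 = -191286$)
$V{\left(K,C \right)} = -1693 - 755 K$
$\left(V{\left(544,-1041 \right)} + \left(\frac{1458219}{\sqrt{j - 778358}} - \frac{620949}{-1352602}\right)\right) - 996877 = \left(\left(-1693 - 410720\right) + \left(\frac{1458219}{\sqrt{-191286 - 778358}} - \frac{620949}{-1352602}\right)\right) - 996877 = \left(\left(-1693 - 410720\right) + \left(\frac{1458219}{\sqrt{-969644}} - - \frac{620949}{1352602}\right)\right) - 996877 = \left(-412413 + \left(\frac{1458219}{2 i \sqrt{242411}} + \frac{620949}{1352602}\right)\right) - 996877 = \left(-412413 + \left(1458219 \left(- \frac{i \sqrt{242411}}{484822}\right) + \frac{620949}{1352602}\right)\right) - 996877 = \left(-412413 + \left(- \frac{1458219 i \sqrt{242411}}{484822} + \frac{620949}{1352602}\right)\right) - 996877 = \left(-412413 + \left(\frac{620949}{1352602} - \frac{1458219 i \sqrt{242411}}{484822}\right)\right) - 996877 = \left(- \frac{557830027677}{1352602} - \frac{1458219 i \sqrt{242411}}{484822}\right) - 996877 = - \frac{1906207851631}{1352602} - \frac{1458219 i \sqrt{242411}}{484822}$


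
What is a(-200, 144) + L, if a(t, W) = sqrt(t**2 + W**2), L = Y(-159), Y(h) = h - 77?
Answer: -236 + 8*sqrt(949) ≈ 10.447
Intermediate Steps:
Y(h) = -77 + h
L = -236 (L = -77 - 159 = -236)
a(t, W) = sqrt(W**2 + t**2)
a(-200, 144) + L = sqrt(144**2 + (-200)**2) - 236 = sqrt(20736 + 40000) - 236 = sqrt(60736) - 236 = 8*sqrt(949) - 236 = -236 + 8*sqrt(949)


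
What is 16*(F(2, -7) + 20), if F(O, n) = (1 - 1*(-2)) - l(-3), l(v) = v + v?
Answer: 464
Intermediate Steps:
l(v) = 2*v
F(O, n) = 9 (F(O, n) = (1 - 1*(-2)) - 2*(-3) = (1 + 2) - 1*(-6) = 3 + 6 = 9)
16*(F(2, -7) + 20) = 16*(9 + 20) = 16*29 = 464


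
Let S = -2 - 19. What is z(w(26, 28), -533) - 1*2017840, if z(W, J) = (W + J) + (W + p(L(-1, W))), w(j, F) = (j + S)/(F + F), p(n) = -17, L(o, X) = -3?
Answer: -56514915/28 ≈ -2.0184e+6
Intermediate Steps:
S = -21
w(j, F) = (-21 + j)/(2*F) (w(j, F) = (j - 21)/(F + F) = (-21 + j)/((2*F)) = (-21 + j)*(1/(2*F)) = (-21 + j)/(2*F))
z(W, J) = -17 + J + 2*W (z(W, J) = (W + J) + (W - 17) = (J + W) + (-17 + W) = -17 + J + 2*W)
z(w(26, 28), -533) - 1*2017840 = (-17 - 533 + 2*((½)*(-21 + 26)/28)) - 1*2017840 = (-17 - 533 + 2*((½)*(1/28)*5)) - 2017840 = (-17 - 533 + 2*(5/56)) - 2017840 = (-17 - 533 + 5/28) - 2017840 = -15395/28 - 2017840 = -56514915/28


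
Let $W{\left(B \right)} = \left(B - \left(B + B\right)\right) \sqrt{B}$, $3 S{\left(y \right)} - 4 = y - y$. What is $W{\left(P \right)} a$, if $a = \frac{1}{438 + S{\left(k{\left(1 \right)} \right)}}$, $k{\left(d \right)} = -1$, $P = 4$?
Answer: $- \frac{12}{659} \approx -0.018209$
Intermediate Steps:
$S{\left(y \right)} = \frac{4}{3}$ ($S{\left(y \right)} = \frac{4}{3} + \frac{y - y}{3} = \frac{4}{3} + \frac{1}{3} \cdot 0 = \frac{4}{3} + 0 = \frac{4}{3}$)
$W{\left(B \right)} = - B^{\frac{3}{2}}$ ($W{\left(B \right)} = \left(B - 2 B\right) \sqrt{B} = - B \sqrt{B} = - B^{\frac{3}{2}}$)
$a = \frac{3}{1318}$ ($a = \frac{1}{438 + \frac{4}{3}} = \frac{1}{\frac{1318}{3}} = \frac{3}{1318} \approx 0.0022762$)
$W{\left(P \right)} a = - 4^{\frac{3}{2}} \cdot \frac{3}{1318} = \left(-1\right) 8 \cdot \frac{3}{1318} = \left(-8\right) \frac{3}{1318} = - \frac{12}{659}$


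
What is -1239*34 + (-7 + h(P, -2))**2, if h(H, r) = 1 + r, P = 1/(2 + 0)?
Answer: -42062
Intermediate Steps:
P = 1/2 ≈ 0.50000
-1239*34 + (-7 + h(P, -2))**2 = -1239*34 + (-7 + (1 - 2))**2 = -42126 + (-7 - 1)**2 = -42126 + (-8)**2 = -42126 + 64 = -42062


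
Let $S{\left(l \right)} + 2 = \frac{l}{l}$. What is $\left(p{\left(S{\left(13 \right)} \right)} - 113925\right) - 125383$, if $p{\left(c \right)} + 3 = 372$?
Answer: $-238939$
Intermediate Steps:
$S{\left(l \right)} = -1$ ($S{\left(l \right)} = -2 + \frac{l}{l} = -2 + 1 = -1$)
$p{\left(c \right)} = 369$ ($p{\left(c \right)} = -3 + 372 = 369$)
$\left(p{\left(S{\left(13 \right)} \right)} - 113925\right) - 125383 = \left(369 - 113925\right) - 125383 = -113556 - 125383 = -238939$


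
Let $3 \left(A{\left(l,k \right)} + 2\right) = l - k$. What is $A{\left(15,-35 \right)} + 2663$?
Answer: $\frac{8033}{3} \approx 2677.7$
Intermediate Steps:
$A{\left(l,k \right)} = -2 - \frac{k}{3} + \frac{l}{3}$ ($A{\left(l,k \right)} = -2 + \frac{l - k}{3} = -2 - \left(- \frac{l}{3} + \frac{k}{3}\right) = -2 - \frac{k}{3} + \frac{l}{3}$)
$A{\left(15,-35 \right)} + 2663 = \left(-2 - - \frac{35}{3} + \frac{1}{3} \cdot 15\right) + 2663 = \left(-2 + \frac{35}{3} + 5\right) + 2663 = \frac{44}{3} + 2663 = \frac{8033}{3}$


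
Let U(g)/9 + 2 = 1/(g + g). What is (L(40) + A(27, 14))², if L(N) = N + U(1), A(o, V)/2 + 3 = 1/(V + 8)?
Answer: 205209/484 ≈ 423.99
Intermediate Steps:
U(g) = -18 + 9/(2*g) (U(g) = -18 + 9/(g + g) = -18 + 9/((2*g)) = -18 + 9*(1/(2*g)) = -18 + 9/(2*g))
A(o, V) = -6 + 2/(8 + V) (A(o, V) = -6 + 2/(V + 8) = -6 + 2/(8 + V))
L(N) = -27/2 + N (L(N) = N + (-18 + (9/2)/1) = N + (-18 + (9/2)*1) = N + (-18 + 9/2) = N - 27/2 = -27/2 + N)
(L(40) + A(27, 14))² = ((-27/2 + 40) + 2*(-23 - 3*14)/(8 + 14))² = (53/2 + 2*(-23 - 42)/22)² = (53/2 + 2*(1/22)*(-65))² = (53/2 - 65/11)² = (453/22)² = 205209/484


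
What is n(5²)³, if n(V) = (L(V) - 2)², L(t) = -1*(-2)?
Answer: 0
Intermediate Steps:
L(t) = 2
n(V) = 0 (n(V) = (2 - 2)² = 0² = 0)
n(5²)³ = 0³ = 0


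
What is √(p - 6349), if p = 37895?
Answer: √31546 ≈ 177.61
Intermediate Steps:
√(p - 6349) = √(37895 - 6349) = √31546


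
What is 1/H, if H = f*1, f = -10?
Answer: -⅒ ≈ -0.10000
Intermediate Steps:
H = -10 (H = -10*1 = -10)
1/H = 1/(-10) = -⅒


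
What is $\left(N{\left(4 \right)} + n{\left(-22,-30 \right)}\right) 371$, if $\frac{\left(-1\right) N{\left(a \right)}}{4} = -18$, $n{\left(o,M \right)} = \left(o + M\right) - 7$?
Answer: $4823$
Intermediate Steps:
$n{\left(o,M \right)} = -7 + M + o$ ($n{\left(o,M \right)} = \left(M + o\right) - 7 = -7 + M + o$)
$N{\left(a \right)} = 72$ ($N{\left(a \right)} = \left(-4\right) \left(-18\right) = 72$)
$\left(N{\left(4 \right)} + n{\left(-22,-30 \right)}\right) 371 = \left(72 - 59\right) 371 = 13 \cdot 371 = 4823$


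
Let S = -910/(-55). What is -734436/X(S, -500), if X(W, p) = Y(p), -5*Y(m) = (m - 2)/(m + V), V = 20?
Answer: 881323200/251 ≈ 3.5112e+6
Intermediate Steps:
S = 182/11 (S = -910*(-1/55) = 182/11 ≈ 16.545)
Y(m) = -(-2 + m)/(5*(20 + m)) (Y(m) = -(m - 2)/(5*(m + 20)) = -(-2 + m)/(5*(20 + m)))
X(W, p) = (2 - p)/(5*(20 + p))
-734436/X(S, -500) = -734436*5*(20 - 500)/(2 - 1*(-500)) = -734436*(-2400/(2 + 500)) = -734436/((1/5)*(-1/480)*502) = -734436/(-251/1200) = -734436*(-1200/251) = 881323200/251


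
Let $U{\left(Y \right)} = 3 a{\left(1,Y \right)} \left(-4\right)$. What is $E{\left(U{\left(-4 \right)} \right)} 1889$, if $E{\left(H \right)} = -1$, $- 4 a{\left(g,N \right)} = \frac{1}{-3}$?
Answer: $-1889$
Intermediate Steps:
$a{\left(g,N \right)} = \frac{1}{12}$ ($a{\left(g,N \right)} = - \frac{1}{4 \left(-3\right)} = \left(- \frac{1}{4}\right) \left(- \frac{1}{3}\right) = \frac{1}{12}$)
$U{\left(Y \right)} = -1$ ($U{\left(Y \right)} = 3 \cdot \frac{1}{12} \left(-4\right) = \frac{1}{4} \left(-4\right) = -1$)
$E{\left(U{\left(-4 \right)} \right)} 1889 = \left(-1\right) 1889 = -1889$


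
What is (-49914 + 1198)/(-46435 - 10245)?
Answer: 12179/14170 ≈ 0.85949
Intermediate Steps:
(-49914 + 1198)/(-46435 - 10245) = -48716/(-56680) = -48716*(-1/56680) = 12179/14170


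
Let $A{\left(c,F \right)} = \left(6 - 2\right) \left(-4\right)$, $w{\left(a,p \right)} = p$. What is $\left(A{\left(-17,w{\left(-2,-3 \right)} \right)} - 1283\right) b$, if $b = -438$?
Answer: $568962$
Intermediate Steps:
$A{\left(c,F \right)} = -16$ ($A{\left(c,F \right)} = 4 \left(-4\right) = -16$)
$\left(A{\left(-17,w{\left(-2,-3 \right)} \right)} - 1283\right) b = \left(-16 - 1283\right) \left(-438\right) = \left(-1299\right) \left(-438\right) = 568962$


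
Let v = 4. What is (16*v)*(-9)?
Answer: -576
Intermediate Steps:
(16*v)*(-9) = (16*4)*(-9) = 64*(-9) = -576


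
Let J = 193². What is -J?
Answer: -37249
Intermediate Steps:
J = 37249
-J = -1*37249 = -37249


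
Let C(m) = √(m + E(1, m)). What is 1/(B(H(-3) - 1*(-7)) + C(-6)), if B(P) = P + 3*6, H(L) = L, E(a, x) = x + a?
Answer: 2/45 - I*√11/495 ≈ 0.044444 - 0.0067003*I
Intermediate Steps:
E(a, x) = a + x
C(m) = √(1 + 2*m) (C(m) = √(m + (1 + m)) = √(1 + 2*m))
B(P) = 18 + P (B(P) = P + 18 = 18 + P)
1/(B(H(-3) - 1*(-7)) + C(-6)) = 1/((18 + (-3 - 1*(-7))) + √(1 + 2*(-6))) = 1/((18 + (-3 + 7)) + √(1 - 12)) = 1/((18 + 4) + √(-11)) = 1/(22 + I*√11)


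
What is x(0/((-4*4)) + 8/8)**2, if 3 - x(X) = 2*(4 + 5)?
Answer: 225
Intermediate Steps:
x(X) = -15 (x(X) = 3 - 2*(4 + 5) = 3 - 2*9 = 3 - 1*18 = 3 - 18 = -15)
x(0/((-4*4)) + 8/8)**2 = (-15)**2 = 225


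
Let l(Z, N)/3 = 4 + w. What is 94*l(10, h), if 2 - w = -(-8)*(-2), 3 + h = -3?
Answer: 6204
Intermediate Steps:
h = -6 (h = -3 - 3 = -6)
w = 18 (w = 2 - (-2)*(-4*(-2)) = 2 - (-2)*8 = 2 - 1*(-16) = 2 + 16 = 18)
l(Z, N) = 66 (l(Z, N) = 3*(4 + 18) = 3*22 = 66)
94*l(10, h) = 94*66 = 6204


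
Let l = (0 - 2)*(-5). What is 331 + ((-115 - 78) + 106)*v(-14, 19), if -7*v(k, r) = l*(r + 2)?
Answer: 2941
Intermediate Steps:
l = 10 (l = -2*(-5) = 10)
v(k, r) = -20/7 - 10*r/7 (v(k, r) = -10*(r + 2)/7 = -10*(2 + r)/7 = -(20 + 10*r)/7 = -20/7 - 10*r/7)
331 + ((-115 - 78) + 106)*v(-14, 19) = 331 + ((-115 - 78) + 106)*(-20/7 - 10/7*19) = 331 + (-193 + 106)*(-20/7 - 190/7) = 331 - 87*(-30) = 331 + 2610 = 2941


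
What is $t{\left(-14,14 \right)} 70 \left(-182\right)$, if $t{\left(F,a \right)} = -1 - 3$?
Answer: $50960$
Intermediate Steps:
$t{\left(F,a \right)} = -4$ ($t{\left(F,a \right)} = -1 - 3 = -4$)
$t{\left(-14,14 \right)} 70 \left(-182\right) = \left(-4\right) 70 \left(-182\right) = \left(-280\right) \left(-182\right) = 50960$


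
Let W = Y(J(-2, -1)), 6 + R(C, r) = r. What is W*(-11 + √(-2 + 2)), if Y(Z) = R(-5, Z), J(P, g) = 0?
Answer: 66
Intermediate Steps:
R(C, r) = -6 + r
Y(Z) = -6 + Z
W = -6 (W = -6 + 0 = -6)
W*(-11 + √(-2 + 2)) = -6*(-11 + √(-2 + 2)) = -6*(-11 + √0) = -6*(-11 + 0) = -6*(-11) = 66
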